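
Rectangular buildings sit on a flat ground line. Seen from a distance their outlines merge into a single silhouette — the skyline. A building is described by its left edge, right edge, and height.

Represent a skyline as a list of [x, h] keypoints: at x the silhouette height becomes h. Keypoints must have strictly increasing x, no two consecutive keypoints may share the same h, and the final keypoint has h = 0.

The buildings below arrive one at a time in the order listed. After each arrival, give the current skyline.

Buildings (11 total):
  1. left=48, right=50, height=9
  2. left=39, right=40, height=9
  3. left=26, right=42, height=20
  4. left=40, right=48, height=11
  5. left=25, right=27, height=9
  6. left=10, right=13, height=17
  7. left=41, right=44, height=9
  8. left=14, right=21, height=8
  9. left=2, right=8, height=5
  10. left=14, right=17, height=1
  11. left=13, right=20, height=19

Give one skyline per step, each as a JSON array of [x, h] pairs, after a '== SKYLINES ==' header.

== SKYLINES ==
[[48,9],[50,0]]
[[39,9],[40,0],[48,9],[50,0]]
[[26,20],[42,0],[48,9],[50,0]]
[[26,20],[42,11],[48,9],[50,0]]
[[25,9],[26,20],[42,11],[48,9],[50,0]]
[[10,17],[13,0],[25,9],[26,20],[42,11],[48,9],[50,0]]
[[10,17],[13,0],[25,9],[26,20],[42,11],[48,9],[50,0]]
[[10,17],[13,0],[14,8],[21,0],[25,9],[26,20],[42,11],[48,9],[50,0]]
[[2,5],[8,0],[10,17],[13,0],[14,8],[21,0],[25,9],[26,20],[42,11],[48,9],[50,0]]
[[2,5],[8,0],[10,17],[13,0],[14,8],[21,0],[25,9],[26,20],[42,11],[48,9],[50,0]]
[[2,5],[8,0],[10,17],[13,19],[20,8],[21,0],[25,9],[26,20],[42,11],[48,9],[50,0]]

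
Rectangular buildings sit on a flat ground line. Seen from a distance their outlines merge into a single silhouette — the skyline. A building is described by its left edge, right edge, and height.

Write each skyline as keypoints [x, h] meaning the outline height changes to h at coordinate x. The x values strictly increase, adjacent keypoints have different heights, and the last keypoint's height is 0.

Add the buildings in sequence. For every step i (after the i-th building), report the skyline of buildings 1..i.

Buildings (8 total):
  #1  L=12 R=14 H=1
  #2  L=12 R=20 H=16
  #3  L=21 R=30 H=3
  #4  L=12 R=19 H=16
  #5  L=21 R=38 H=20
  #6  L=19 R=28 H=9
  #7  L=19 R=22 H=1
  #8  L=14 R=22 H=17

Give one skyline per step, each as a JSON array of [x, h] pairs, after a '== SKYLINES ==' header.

== SKYLINES ==
[[12,1],[14,0]]
[[12,16],[20,0]]
[[12,16],[20,0],[21,3],[30,0]]
[[12,16],[20,0],[21,3],[30,0]]
[[12,16],[20,0],[21,20],[38,0]]
[[12,16],[20,9],[21,20],[38,0]]
[[12,16],[20,9],[21,20],[38,0]]
[[12,16],[14,17],[21,20],[38,0]]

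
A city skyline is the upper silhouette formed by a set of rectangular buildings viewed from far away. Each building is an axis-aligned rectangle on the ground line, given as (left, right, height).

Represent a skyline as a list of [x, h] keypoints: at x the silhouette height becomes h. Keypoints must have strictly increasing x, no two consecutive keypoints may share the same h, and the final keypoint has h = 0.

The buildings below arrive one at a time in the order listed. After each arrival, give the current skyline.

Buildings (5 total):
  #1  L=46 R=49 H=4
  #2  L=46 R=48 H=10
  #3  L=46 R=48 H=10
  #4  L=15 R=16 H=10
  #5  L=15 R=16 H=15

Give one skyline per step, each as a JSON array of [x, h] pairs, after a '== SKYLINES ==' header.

== SKYLINES ==
[[46,4],[49,0]]
[[46,10],[48,4],[49,0]]
[[46,10],[48,4],[49,0]]
[[15,10],[16,0],[46,10],[48,4],[49,0]]
[[15,15],[16,0],[46,10],[48,4],[49,0]]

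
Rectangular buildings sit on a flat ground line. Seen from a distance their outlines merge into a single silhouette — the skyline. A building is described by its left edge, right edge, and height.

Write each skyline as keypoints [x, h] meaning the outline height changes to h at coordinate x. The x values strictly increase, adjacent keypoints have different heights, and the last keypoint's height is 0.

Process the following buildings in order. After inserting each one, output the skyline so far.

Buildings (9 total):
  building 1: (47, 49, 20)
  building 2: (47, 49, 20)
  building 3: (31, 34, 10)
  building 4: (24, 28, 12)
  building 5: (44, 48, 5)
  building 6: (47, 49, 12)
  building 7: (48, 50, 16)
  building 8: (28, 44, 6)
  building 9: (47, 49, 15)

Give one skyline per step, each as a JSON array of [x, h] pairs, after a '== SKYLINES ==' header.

== SKYLINES ==
[[47,20],[49,0]]
[[47,20],[49,0]]
[[31,10],[34,0],[47,20],[49,0]]
[[24,12],[28,0],[31,10],[34,0],[47,20],[49,0]]
[[24,12],[28,0],[31,10],[34,0],[44,5],[47,20],[49,0]]
[[24,12],[28,0],[31,10],[34,0],[44,5],[47,20],[49,0]]
[[24,12],[28,0],[31,10],[34,0],[44,5],[47,20],[49,16],[50,0]]
[[24,12],[28,6],[31,10],[34,6],[44,5],[47,20],[49,16],[50,0]]
[[24,12],[28,6],[31,10],[34,6],[44,5],[47,20],[49,16],[50,0]]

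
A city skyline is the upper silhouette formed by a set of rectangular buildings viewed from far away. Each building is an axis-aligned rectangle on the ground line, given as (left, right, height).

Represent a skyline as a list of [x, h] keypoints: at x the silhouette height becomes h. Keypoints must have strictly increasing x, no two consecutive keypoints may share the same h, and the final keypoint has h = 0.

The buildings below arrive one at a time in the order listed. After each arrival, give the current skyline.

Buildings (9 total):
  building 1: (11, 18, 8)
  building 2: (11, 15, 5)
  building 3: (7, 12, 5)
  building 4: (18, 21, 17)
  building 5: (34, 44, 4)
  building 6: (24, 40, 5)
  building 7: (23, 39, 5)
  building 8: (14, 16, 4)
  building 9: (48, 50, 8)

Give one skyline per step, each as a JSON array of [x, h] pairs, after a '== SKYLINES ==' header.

== SKYLINES ==
[[11,8],[18,0]]
[[11,8],[18,0]]
[[7,5],[11,8],[18,0]]
[[7,5],[11,8],[18,17],[21,0]]
[[7,5],[11,8],[18,17],[21,0],[34,4],[44,0]]
[[7,5],[11,8],[18,17],[21,0],[24,5],[40,4],[44,0]]
[[7,5],[11,8],[18,17],[21,0],[23,5],[40,4],[44,0]]
[[7,5],[11,8],[18,17],[21,0],[23,5],[40,4],[44,0]]
[[7,5],[11,8],[18,17],[21,0],[23,5],[40,4],[44,0],[48,8],[50,0]]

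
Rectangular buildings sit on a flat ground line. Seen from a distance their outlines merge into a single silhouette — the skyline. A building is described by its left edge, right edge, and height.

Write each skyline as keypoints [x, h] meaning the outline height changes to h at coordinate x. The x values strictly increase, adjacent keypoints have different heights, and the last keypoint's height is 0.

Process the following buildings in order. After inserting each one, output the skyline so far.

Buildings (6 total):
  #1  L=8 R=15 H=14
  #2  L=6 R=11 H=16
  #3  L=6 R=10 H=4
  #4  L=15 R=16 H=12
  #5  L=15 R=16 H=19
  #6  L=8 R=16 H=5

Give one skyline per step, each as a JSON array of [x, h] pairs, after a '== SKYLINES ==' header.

== SKYLINES ==
[[8,14],[15,0]]
[[6,16],[11,14],[15,0]]
[[6,16],[11,14],[15,0]]
[[6,16],[11,14],[15,12],[16,0]]
[[6,16],[11,14],[15,19],[16,0]]
[[6,16],[11,14],[15,19],[16,0]]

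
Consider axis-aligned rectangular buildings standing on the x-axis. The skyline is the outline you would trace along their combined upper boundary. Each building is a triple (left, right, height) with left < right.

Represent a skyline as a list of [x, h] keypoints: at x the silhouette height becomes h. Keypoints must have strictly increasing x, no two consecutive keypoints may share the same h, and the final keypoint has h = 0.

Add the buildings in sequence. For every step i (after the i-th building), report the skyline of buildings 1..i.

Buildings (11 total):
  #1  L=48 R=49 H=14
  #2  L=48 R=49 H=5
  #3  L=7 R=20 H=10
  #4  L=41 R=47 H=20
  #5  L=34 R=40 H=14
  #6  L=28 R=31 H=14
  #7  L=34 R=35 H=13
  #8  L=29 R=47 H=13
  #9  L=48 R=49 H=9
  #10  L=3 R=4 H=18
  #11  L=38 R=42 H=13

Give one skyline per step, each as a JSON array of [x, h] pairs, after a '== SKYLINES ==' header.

== SKYLINES ==
[[48,14],[49,0]]
[[48,14],[49,0]]
[[7,10],[20,0],[48,14],[49,0]]
[[7,10],[20,0],[41,20],[47,0],[48,14],[49,0]]
[[7,10],[20,0],[34,14],[40,0],[41,20],[47,0],[48,14],[49,0]]
[[7,10],[20,0],[28,14],[31,0],[34,14],[40,0],[41,20],[47,0],[48,14],[49,0]]
[[7,10],[20,0],[28,14],[31,0],[34,14],[40,0],[41,20],[47,0],[48,14],[49,0]]
[[7,10],[20,0],[28,14],[31,13],[34,14],[40,13],[41,20],[47,0],[48,14],[49,0]]
[[7,10],[20,0],[28,14],[31,13],[34,14],[40,13],[41,20],[47,0],[48,14],[49,0]]
[[3,18],[4,0],[7,10],[20,0],[28,14],[31,13],[34,14],[40,13],[41,20],[47,0],[48,14],[49,0]]
[[3,18],[4,0],[7,10],[20,0],[28,14],[31,13],[34,14],[40,13],[41,20],[47,0],[48,14],[49,0]]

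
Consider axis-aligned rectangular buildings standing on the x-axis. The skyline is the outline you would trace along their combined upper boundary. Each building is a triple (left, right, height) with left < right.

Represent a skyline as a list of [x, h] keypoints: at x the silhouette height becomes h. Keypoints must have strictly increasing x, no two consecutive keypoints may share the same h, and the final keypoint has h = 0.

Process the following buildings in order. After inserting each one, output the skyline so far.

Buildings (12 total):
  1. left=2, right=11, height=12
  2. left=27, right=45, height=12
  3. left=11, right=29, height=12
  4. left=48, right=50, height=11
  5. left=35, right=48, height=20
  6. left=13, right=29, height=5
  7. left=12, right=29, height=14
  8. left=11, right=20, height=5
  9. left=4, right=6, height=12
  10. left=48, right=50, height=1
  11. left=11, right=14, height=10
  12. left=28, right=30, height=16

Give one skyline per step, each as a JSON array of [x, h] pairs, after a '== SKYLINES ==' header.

== SKYLINES ==
[[2,12],[11,0]]
[[2,12],[11,0],[27,12],[45,0]]
[[2,12],[45,0]]
[[2,12],[45,0],[48,11],[50,0]]
[[2,12],[35,20],[48,11],[50,0]]
[[2,12],[35,20],[48,11],[50,0]]
[[2,12],[12,14],[29,12],[35,20],[48,11],[50,0]]
[[2,12],[12,14],[29,12],[35,20],[48,11],[50,0]]
[[2,12],[12,14],[29,12],[35,20],[48,11],[50,0]]
[[2,12],[12,14],[29,12],[35,20],[48,11],[50,0]]
[[2,12],[12,14],[29,12],[35,20],[48,11],[50,0]]
[[2,12],[12,14],[28,16],[30,12],[35,20],[48,11],[50,0]]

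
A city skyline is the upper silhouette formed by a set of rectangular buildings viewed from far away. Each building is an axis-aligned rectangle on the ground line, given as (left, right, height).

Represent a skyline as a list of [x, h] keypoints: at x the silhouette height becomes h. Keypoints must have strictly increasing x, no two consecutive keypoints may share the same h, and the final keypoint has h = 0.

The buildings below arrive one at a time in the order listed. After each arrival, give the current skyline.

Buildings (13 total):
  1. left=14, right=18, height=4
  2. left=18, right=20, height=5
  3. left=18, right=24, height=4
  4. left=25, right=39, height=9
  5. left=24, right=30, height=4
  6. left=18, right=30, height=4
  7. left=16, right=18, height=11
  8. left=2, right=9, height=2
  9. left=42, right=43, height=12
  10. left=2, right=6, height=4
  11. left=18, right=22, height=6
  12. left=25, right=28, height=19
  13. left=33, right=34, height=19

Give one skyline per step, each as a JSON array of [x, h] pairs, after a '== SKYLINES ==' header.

== SKYLINES ==
[[14,4],[18,0]]
[[14,4],[18,5],[20,0]]
[[14,4],[18,5],[20,4],[24,0]]
[[14,4],[18,5],[20,4],[24,0],[25,9],[39,0]]
[[14,4],[18,5],[20,4],[25,9],[39,0]]
[[14,4],[18,5],[20,4],[25,9],[39,0]]
[[14,4],[16,11],[18,5],[20,4],[25,9],[39,0]]
[[2,2],[9,0],[14,4],[16,11],[18,5],[20,4],[25,9],[39,0]]
[[2,2],[9,0],[14,4],[16,11],[18,5],[20,4],[25,9],[39,0],[42,12],[43,0]]
[[2,4],[6,2],[9,0],[14,4],[16,11],[18,5],[20,4],[25,9],[39,0],[42,12],[43,0]]
[[2,4],[6,2],[9,0],[14,4],[16,11],[18,6],[22,4],[25,9],[39,0],[42,12],[43,0]]
[[2,4],[6,2],[9,0],[14,4],[16,11],[18,6],[22,4],[25,19],[28,9],[39,0],[42,12],[43,0]]
[[2,4],[6,2],[9,0],[14,4],[16,11],[18,6],[22,4],[25,19],[28,9],[33,19],[34,9],[39,0],[42,12],[43,0]]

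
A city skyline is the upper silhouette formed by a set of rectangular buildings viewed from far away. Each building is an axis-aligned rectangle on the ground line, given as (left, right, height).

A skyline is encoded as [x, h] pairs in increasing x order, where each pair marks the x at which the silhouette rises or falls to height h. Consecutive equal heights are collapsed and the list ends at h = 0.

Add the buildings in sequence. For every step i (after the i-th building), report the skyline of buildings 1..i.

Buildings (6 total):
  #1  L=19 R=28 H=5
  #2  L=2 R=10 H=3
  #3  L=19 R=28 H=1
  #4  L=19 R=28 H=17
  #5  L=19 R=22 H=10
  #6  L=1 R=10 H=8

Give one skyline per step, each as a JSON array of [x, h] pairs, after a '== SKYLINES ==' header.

== SKYLINES ==
[[19,5],[28,0]]
[[2,3],[10,0],[19,5],[28,0]]
[[2,3],[10,0],[19,5],[28,0]]
[[2,3],[10,0],[19,17],[28,0]]
[[2,3],[10,0],[19,17],[28,0]]
[[1,8],[10,0],[19,17],[28,0]]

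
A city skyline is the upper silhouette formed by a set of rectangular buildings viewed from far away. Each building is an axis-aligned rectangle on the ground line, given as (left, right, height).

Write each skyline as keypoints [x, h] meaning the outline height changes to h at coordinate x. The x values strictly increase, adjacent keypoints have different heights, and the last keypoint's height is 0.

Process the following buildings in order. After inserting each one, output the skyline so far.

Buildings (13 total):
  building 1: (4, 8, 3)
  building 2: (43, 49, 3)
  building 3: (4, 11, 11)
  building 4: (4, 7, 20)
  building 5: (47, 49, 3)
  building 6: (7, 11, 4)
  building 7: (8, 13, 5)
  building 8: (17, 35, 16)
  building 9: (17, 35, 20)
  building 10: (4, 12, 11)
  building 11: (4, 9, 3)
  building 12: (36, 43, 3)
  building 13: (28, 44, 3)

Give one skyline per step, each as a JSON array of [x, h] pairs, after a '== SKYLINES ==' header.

== SKYLINES ==
[[4,3],[8,0]]
[[4,3],[8,0],[43,3],[49,0]]
[[4,11],[11,0],[43,3],[49,0]]
[[4,20],[7,11],[11,0],[43,3],[49,0]]
[[4,20],[7,11],[11,0],[43,3],[49,0]]
[[4,20],[7,11],[11,0],[43,3],[49,0]]
[[4,20],[7,11],[11,5],[13,0],[43,3],[49,0]]
[[4,20],[7,11],[11,5],[13,0],[17,16],[35,0],[43,3],[49,0]]
[[4,20],[7,11],[11,5],[13,0],[17,20],[35,0],[43,3],[49,0]]
[[4,20],[7,11],[12,5],[13,0],[17,20],[35,0],[43,3],[49,0]]
[[4,20],[7,11],[12,5],[13,0],[17,20],[35,0],[43,3],[49,0]]
[[4,20],[7,11],[12,5],[13,0],[17,20],[35,0],[36,3],[49,0]]
[[4,20],[7,11],[12,5],[13,0],[17,20],[35,3],[49,0]]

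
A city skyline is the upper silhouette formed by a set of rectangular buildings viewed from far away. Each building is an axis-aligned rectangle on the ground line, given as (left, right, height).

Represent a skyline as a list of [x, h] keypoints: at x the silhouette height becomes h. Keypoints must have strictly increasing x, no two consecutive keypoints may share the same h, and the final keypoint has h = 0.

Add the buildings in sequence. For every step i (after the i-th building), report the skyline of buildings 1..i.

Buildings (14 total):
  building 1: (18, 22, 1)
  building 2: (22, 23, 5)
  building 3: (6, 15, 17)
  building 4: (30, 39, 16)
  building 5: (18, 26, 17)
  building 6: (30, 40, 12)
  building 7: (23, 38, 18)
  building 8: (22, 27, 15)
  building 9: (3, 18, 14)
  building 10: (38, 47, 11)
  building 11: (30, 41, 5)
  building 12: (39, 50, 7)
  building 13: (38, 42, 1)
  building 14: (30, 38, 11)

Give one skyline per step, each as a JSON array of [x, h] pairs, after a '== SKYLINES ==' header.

== SKYLINES ==
[[18,1],[22,0]]
[[18,1],[22,5],[23,0]]
[[6,17],[15,0],[18,1],[22,5],[23,0]]
[[6,17],[15,0],[18,1],[22,5],[23,0],[30,16],[39,0]]
[[6,17],[15,0],[18,17],[26,0],[30,16],[39,0]]
[[6,17],[15,0],[18,17],[26,0],[30,16],[39,12],[40,0]]
[[6,17],[15,0],[18,17],[23,18],[38,16],[39,12],[40,0]]
[[6,17],[15,0],[18,17],[23,18],[38,16],[39,12],[40,0]]
[[3,14],[6,17],[15,14],[18,17],[23,18],[38,16],[39,12],[40,0]]
[[3,14],[6,17],[15,14],[18,17],[23,18],[38,16],[39,12],[40,11],[47,0]]
[[3,14],[6,17],[15,14],[18,17],[23,18],[38,16],[39,12],[40,11],[47,0]]
[[3,14],[6,17],[15,14],[18,17],[23,18],[38,16],[39,12],[40,11],[47,7],[50,0]]
[[3,14],[6,17],[15,14],[18,17],[23,18],[38,16],[39,12],[40,11],[47,7],[50,0]]
[[3,14],[6,17],[15,14],[18,17],[23,18],[38,16],[39,12],[40,11],[47,7],[50,0]]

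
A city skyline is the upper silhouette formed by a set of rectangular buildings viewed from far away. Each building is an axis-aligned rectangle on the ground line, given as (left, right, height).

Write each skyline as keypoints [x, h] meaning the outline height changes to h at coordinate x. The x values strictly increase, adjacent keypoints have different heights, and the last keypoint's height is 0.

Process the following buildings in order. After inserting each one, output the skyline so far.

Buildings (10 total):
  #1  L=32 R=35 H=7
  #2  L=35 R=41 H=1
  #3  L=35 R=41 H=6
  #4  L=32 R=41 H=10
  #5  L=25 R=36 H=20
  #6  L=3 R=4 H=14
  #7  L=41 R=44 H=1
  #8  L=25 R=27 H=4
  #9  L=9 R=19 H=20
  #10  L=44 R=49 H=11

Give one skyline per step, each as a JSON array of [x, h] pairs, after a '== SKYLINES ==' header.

== SKYLINES ==
[[32,7],[35,0]]
[[32,7],[35,1],[41,0]]
[[32,7],[35,6],[41,0]]
[[32,10],[41,0]]
[[25,20],[36,10],[41,0]]
[[3,14],[4,0],[25,20],[36,10],[41,0]]
[[3,14],[4,0],[25,20],[36,10],[41,1],[44,0]]
[[3,14],[4,0],[25,20],[36,10],[41,1],[44,0]]
[[3,14],[4,0],[9,20],[19,0],[25,20],[36,10],[41,1],[44,0]]
[[3,14],[4,0],[9,20],[19,0],[25,20],[36,10],[41,1],[44,11],[49,0]]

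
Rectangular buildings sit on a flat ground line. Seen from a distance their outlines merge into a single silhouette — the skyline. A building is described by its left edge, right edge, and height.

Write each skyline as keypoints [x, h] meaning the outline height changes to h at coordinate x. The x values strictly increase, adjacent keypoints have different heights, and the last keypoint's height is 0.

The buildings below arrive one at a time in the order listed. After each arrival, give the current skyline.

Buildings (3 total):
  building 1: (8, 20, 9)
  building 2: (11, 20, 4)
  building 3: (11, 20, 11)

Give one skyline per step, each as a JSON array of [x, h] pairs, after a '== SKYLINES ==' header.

== SKYLINES ==
[[8,9],[20,0]]
[[8,9],[20,0]]
[[8,9],[11,11],[20,0]]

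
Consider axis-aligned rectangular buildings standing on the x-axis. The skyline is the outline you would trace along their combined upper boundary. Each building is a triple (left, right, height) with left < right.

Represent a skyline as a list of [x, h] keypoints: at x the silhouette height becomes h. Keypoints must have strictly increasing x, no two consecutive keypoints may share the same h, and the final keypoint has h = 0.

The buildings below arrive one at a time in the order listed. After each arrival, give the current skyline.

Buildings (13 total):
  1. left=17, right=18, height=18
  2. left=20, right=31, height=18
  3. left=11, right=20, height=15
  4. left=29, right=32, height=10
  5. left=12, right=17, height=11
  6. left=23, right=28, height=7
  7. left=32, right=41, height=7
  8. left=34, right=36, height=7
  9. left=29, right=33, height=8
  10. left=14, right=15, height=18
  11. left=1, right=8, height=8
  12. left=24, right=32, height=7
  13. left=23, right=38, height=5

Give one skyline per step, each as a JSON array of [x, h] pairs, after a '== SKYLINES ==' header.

== SKYLINES ==
[[17,18],[18,0]]
[[17,18],[18,0],[20,18],[31,0]]
[[11,15],[17,18],[18,15],[20,18],[31,0]]
[[11,15],[17,18],[18,15],[20,18],[31,10],[32,0]]
[[11,15],[17,18],[18,15],[20,18],[31,10],[32,0]]
[[11,15],[17,18],[18,15],[20,18],[31,10],[32,0]]
[[11,15],[17,18],[18,15],[20,18],[31,10],[32,7],[41,0]]
[[11,15],[17,18],[18,15],[20,18],[31,10],[32,7],[41,0]]
[[11,15],[17,18],[18,15],[20,18],[31,10],[32,8],[33,7],[41,0]]
[[11,15],[14,18],[15,15],[17,18],[18,15],[20,18],[31,10],[32,8],[33,7],[41,0]]
[[1,8],[8,0],[11,15],[14,18],[15,15],[17,18],[18,15],[20,18],[31,10],[32,8],[33,7],[41,0]]
[[1,8],[8,0],[11,15],[14,18],[15,15],[17,18],[18,15],[20,18],[31,10],[32,8],[33,7],[41,0]]
[[1,8],[8,0],[11,15],[14,18],[15,15],[17,18],[18,15],[20,18],[31,10],[32,8],[33,7],[41,0]]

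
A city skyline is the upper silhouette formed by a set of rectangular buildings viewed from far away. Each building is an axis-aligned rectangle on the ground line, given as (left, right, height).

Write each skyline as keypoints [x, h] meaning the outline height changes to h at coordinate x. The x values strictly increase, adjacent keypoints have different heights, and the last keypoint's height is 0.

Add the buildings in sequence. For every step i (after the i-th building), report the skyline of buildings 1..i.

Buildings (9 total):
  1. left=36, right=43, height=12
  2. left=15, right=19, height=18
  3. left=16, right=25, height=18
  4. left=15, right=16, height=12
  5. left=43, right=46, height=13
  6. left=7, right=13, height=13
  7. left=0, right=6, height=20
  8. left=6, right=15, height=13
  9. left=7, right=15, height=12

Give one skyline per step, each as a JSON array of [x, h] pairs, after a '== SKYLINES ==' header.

== SKYLINES ==
[[36,12],[43,0]]
[[15,18],[19,0],[36,12],[43,0]]
[[15,18],[25,0],[36,12],[43,0]]
[[15,18],[25,0],[36,12],[43,0]]
[[15,18],[25,0],[36,12],[43,13],[46,0]]
[[7,13],[13,0],[15,18],[25,0],[36,12],[43,13],[46,0]]
[[0,20],[6,0],[7,13],[13,0],[15,18],[25,0],[36,12],[43,13],[46,0]]
[[0,20],[6,13],[15,18],[25,0],[36,12],[43,13],[46,0]]
[[0,20],[6,13],[15,18],[25,0],[36,12],[43,13],[46,0]]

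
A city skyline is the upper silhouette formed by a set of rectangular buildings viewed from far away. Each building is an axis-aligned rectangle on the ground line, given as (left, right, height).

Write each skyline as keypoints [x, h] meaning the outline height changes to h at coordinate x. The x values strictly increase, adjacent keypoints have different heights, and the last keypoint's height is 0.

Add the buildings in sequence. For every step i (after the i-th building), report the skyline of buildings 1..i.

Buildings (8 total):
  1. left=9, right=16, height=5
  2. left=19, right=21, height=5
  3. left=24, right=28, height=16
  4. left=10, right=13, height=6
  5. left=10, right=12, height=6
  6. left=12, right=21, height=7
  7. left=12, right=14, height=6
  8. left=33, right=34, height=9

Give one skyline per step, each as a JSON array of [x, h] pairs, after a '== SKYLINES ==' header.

== SKYLINES ==
[[9,5],[16,0]]
[[9,5],[16,0],[19,5],[21,0]]
[[9,5],[16,0],[19,5],[21,0],[24,16],[28,0]]
[[9,5],[10,6],[13,5],[16,0],[19,5],[21,0],[24,16],[28,0]]
[[9,5],[10,6],[13,5],[16,0],[19,5],[21,0],[24,16],[28,0]]
[[9,5],[10,6],[12,7],[21,0],[24,16],[28,0]]
[[9,5],[10,6],[12,7],[21,0],[24,16],[28,0]]
[[9,5],[10,6],[12,7],[21,0],[24,16],[28,0],[33,9],[34,0]]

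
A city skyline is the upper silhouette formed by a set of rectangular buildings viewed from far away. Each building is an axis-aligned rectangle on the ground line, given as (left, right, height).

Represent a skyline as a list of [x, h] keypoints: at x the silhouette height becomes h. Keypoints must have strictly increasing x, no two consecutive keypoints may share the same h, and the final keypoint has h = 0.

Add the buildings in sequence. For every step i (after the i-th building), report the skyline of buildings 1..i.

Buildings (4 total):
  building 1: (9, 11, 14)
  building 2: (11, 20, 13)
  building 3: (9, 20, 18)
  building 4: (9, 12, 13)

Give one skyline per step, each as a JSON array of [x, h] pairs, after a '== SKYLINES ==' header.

== SKYLINES ==
[[9,14],[11,0]]
[[9,14],[11,13],[20,0]]
[[9,18],[20,0]]
[[9,18],[20,0]]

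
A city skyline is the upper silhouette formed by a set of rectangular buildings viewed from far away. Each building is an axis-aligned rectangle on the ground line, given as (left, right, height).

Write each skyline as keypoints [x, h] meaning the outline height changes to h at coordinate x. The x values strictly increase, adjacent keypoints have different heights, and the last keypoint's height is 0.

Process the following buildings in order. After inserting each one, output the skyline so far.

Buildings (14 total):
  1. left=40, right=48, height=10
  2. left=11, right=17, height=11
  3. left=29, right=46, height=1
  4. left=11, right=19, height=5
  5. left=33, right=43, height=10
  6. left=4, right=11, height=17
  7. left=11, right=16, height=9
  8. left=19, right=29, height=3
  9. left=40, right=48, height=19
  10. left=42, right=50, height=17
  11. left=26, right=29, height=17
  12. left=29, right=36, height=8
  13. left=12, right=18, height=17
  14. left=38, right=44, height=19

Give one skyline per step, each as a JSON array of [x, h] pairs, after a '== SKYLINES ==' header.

== SKYLINES ==
[[40,10],[48,0]]
[[11,11],[17,0],[40,10],[48,0]]
[[11,11],[17,0],[29,1],[40,10],[48,0]]
[[11,11],[17,5],[19,0],[29,1],[40,10],[48,0]]
[[11,11],[17,5],[19,0],[29,1],[33,10],[48,0]]
[[4,17],[11,11],[17,5],[19,0],[29,1],[33,10],[48,0]]
[[4,17],[11,11],[17,5],[19,0],[29,1],[33,10],[48,0]]
[[4,17],[11,11],[17,5],[19,3],[29,1],[33,10],[48,0]]
[[4,17],[11,11],[17,5],[19,3],[29,1],[33,10],[40,19],[48,0]]
[[4,17],[11,11],[17,5],[19,3],[29,1],[33,10],[40,19],[48,17],[50,0]]
[[4,17],[11,11],[17,5],[19,3],[26,17],[29,1],[33,10],[40,19],[48,17],[50,0]]
[[4,17],[11,11],[17,5],[19,3],[26,17],[29,8],[33,10],[40,19],[48,17],[50,0]]
[[4,17],[11,11],[12,17],[18,5],[19,3],[26,17],[29,8],[33,10],[40,19],[48,17],[50,0]]
[[4,17],[11,11],[12,17],[18,5],[19,3],[26,17],[29,8],[33,10],[38,19],[48,17],[50,0]]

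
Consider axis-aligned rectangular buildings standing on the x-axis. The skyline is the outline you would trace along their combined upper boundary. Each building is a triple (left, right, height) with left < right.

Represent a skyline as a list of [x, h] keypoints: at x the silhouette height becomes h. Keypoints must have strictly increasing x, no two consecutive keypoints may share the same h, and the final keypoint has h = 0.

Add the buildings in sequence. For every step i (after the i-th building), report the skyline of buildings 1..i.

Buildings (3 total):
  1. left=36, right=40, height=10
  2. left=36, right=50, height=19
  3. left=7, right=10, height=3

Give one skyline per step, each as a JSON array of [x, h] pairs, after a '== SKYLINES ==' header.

== SKYLINES ==
[[36,10],[40,0]]
[[36,19],[50,0]]
[[7,3],[10,0],[36,19],[50,0]]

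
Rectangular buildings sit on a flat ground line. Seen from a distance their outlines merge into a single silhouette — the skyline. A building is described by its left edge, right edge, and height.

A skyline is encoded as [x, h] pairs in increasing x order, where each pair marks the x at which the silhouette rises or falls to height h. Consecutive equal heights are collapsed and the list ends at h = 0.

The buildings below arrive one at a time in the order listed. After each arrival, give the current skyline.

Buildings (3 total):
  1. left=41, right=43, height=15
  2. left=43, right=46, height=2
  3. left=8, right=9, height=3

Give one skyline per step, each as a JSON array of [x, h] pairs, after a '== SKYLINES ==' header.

== SKYLINES ==
[[41,15],[43,0]]
[[41,15],[43,2],[46,0]]
[[8,3],[9,0],[41,15],[43,2],[46,0]]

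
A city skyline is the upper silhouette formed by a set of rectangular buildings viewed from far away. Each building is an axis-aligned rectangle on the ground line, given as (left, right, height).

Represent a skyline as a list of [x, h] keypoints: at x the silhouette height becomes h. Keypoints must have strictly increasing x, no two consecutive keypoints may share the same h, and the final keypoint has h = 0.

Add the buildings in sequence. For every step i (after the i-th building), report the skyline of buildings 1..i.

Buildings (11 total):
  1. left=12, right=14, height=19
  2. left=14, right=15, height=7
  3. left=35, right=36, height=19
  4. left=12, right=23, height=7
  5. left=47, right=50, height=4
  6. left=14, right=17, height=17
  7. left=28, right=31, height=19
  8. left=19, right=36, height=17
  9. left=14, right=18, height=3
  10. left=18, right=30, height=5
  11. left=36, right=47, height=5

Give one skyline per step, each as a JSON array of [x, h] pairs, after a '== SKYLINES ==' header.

== SKYLINES ==
[[12,19],[14,0]]
[[12,19],[14,7],[15,0]]
[[12,19],[14,7],[15,0],[35,19],[36,0]]
[[12,19],[14,7],[23,0],[35,19],[36,0]]
[[12,19],[14,7],[23,0],[35,19],[36,0],[47,4],[50,0]]
[[12,19],[14,17],[17,7],[23,0],[35,19],[36,0],[47,4],[50,0]]
[[12,19],[14,17],[17,7],[23,0],[28,19],[31,0],[35,19],[36,0],[47,4],[50,0]]
[[12,19],[14,17],[17,7],[19,17],[28,19],[31,17],[35,19],[36,0],[47,4],[50,0]]
[[12,19],[14,17],[17,7],[19,17],[28,19],[31,17],[35,19],[36,0],[47,4],[50,0]]
[[12,19],[14,17],[17,7],[19,17],[28,19],[31,17],[35,19],[36,0],[47,4],[50,0]]
[[12,19],[14,17],[17,7],[19,17],[28,19],[31,17],[35,19],[36,5],[47,4],[50,0]]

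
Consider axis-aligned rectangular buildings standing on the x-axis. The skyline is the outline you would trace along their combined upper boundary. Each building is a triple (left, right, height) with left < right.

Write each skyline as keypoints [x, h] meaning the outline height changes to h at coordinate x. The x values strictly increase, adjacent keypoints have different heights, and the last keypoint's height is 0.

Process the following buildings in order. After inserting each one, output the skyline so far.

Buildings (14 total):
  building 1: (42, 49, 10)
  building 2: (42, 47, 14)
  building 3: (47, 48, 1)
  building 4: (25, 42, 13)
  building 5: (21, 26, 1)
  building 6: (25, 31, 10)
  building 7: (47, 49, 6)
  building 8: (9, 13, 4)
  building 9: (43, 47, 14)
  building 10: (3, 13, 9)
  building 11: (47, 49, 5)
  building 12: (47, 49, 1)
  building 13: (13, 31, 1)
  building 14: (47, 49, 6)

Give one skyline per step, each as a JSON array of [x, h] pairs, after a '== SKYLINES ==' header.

== SKYLINES ==
[[42,10],[49,0]]
[[42,14],[47,10],[49,0]]
[[42,14],[47,10],[49,0]]
[[25,13],[42,14],[47,10],[49,0]]
[[21,1],[25,13],[42,14],[47,10],[49,0]]
[[21,1],[25,13],[42,14],[47,10],[49,0]]
[[21,1],[25,13],[42,14],[47,10],[49,0]]
[[9,4],[13,0],[21,1],[25,13],[42,14],[47,10],[49,0]]
[[9,4],[13,0],[21,1],[25,13],[42,14],[47,10],[49,0]]
[[3,9],[13,0],[21,1],[25,13],[42,14],[47,10],[49,0]]
[[3,9],[13,0],[21,1],[25,13],[42,14],[47,10],[49,0]]
[[3,9],[13,0],[21,1],[25,13],[42,14],[47,10],[49,0]]
[[3,9],[13,1],[25,13],[42,14],[47,10],[49,0]]
[[3,9],[13,1],[25,13],[42,14],[47,10],[49,0]]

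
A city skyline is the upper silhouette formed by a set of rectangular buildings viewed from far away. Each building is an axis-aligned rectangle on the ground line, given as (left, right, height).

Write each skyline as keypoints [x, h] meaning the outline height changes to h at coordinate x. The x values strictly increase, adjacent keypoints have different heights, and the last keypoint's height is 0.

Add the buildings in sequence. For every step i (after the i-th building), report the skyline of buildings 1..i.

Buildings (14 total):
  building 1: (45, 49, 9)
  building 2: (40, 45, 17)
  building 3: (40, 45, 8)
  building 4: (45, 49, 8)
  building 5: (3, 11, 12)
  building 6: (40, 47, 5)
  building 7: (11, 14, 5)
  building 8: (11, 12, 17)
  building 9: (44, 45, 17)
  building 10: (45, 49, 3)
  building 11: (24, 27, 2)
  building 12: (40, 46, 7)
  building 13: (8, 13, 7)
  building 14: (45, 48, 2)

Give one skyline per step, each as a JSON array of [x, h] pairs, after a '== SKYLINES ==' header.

== SKYLINES ==
[[45,9],[49,0]]
[[40,17],[45,9],[49,0]]
[[40,17],[45,9],[49,0]]
[[40,17],[45,9],[49,0]]
[[3,12],[11,0],[40,17],[45,9],[49,0]]
[[3,12],[11,0],[40,17],[45,9],[49,0]]
[[3,12],[11,5],[14,0],[40,17],[45,9],[49,0]]
[[3,12],[11,17],[12,5],[14,0],[40,17],[45,9],[49,0]]
[[3,12],[11,17],[12,5],[14,0],[40,17],[45,9],[49,0]]
[[3,12],[11,17],[12,5],[14,0],[40,17],[45,9],[49,0]]
[[3,12],[11,17],[12,5],[14,0],[24,2],[27,0],[40,17],[45,9],[49,0]]
[[3,12],[11,17],[12,5],[14,0],[24,2],[27,0],[40,17],[45,9],[49,0]]
[[3,12],[11,17],[12,7],[13,5],[14,0],[24,2],[27,0],[40,17],[45,9],[49,0]]
[[3,12],[11,17],[12,7],[13,5],[14,0],[24,2],[27,0],[40,17],[45,9],[49,0]]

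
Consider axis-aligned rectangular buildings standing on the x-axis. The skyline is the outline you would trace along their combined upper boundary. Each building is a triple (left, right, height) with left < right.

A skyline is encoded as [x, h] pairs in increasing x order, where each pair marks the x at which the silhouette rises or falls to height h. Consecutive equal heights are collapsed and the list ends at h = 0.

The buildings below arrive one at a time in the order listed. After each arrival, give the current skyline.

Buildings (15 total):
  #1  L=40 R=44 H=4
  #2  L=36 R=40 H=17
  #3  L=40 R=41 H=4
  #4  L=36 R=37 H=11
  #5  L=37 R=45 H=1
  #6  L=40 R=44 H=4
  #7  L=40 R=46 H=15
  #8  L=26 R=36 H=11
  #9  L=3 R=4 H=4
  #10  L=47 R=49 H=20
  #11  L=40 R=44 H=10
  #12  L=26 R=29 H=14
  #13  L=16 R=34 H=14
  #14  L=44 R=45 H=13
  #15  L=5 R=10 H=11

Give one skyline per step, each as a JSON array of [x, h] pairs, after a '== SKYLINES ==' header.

== SKYLINES ==
[[40,4],[44,0]]
[[36,17],[40,4],[44,0]]
[[36,17],[40,4],[44,0]]
[[36,17],[40,4],[44,0]]
[[36,17],[40,4],[44,1],[45,0]]
[[36,17],[40,4],[44,1],[45,0]]
[[36,17],[40,15],[46,0]]
[[26,11],[36,17],[40,15],[46,0]]
[[3,4],[4,0],[26,11],[36,17],[40,15],[46,0]]
[[3,4],[4,0],[26,11],[36,17],[40,15],[46,0],[47,20],[49,0]]
[[3,4],[4,0],[26,11],[36,17],[40,15],[46,0],[47,20],[49,0]]
[[3,4],[4,0],[26,14],[29,11],[36,17],[40,15],[46,0],[47,20],[49,0]]
[[3,4],[4,0],[16,14],[34,11],[36,17],[40,15],[46,0],[47,20],[49,0]]
[[3,4],[4,0],[16,14],[34,11],[36,17],[40,15],[46,0],[47,20],[49,0]]
[[3,4],[4,0],[5,11],[10,0],[16,14],[34,11],[36,17],[40,15],[46,0],[47,20],[49,0]]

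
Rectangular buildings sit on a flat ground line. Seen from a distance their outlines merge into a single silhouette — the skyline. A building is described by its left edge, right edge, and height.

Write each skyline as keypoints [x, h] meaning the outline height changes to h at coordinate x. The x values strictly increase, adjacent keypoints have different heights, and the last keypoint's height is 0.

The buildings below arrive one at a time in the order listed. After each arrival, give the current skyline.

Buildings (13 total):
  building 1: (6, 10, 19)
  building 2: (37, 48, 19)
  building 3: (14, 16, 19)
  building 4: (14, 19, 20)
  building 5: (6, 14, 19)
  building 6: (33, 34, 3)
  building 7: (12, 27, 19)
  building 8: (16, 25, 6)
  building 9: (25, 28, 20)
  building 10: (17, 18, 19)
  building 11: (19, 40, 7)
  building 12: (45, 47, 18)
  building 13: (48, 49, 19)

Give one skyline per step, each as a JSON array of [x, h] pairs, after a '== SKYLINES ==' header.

== SKYLINES ==
[[6,19],[10,0]]
[[6,19],[10,0],[37,19],[48,0]]
[[6,19],[10,0],[14,19],[16,0],[37,19],[48,0]]
[[6,19],[10,0],[14,20],[19,0],[37,19],[48,0]]
[[6,19],[14,20],[19,0],[37,19],[48,0]]
[[6,19],[14,20],[19,0],[33,3],[34,0],[37,19],[48,0]]
[[6,19],[14,20],[19,19],[27,0],[33,3],[34,0],[37,19],[48,0]]
[[6,19],[14,20],[19,19],[27,0],[33,3],[34,0],[37,19],[48,0]]
[[6,19],[14,20],[19,19],[25,20],[28,0],[33,3],[34,0],[37,19],[48,0]]
[[6,19],[14,20],[19,19],[25,20],[28,0],[33,3],[34,0],[37,19],[48,0]]
[[6,19],[14,20],[19,19],[25,20],[28,7],[37,19],[48,0]]
[[6,19],[14,20],[19,19],[25,20],[28,7],[37,19],[48,0]]
[[6,19],[14,20],[19,19],[25,20],[28,7],[37,19],[49,0]]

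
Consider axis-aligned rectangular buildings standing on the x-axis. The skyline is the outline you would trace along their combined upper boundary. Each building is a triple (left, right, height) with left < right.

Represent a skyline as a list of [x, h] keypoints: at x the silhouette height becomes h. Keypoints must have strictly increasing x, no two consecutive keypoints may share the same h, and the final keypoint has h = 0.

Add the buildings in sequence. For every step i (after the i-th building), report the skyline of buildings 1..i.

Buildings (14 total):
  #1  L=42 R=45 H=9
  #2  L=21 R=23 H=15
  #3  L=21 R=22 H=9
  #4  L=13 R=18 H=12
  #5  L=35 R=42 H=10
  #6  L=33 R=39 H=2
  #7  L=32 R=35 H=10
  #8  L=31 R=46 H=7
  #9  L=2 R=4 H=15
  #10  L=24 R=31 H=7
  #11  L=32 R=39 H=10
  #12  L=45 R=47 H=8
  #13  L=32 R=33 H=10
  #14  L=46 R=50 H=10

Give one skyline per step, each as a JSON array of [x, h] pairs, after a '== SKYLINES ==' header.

== SKYLINES ==
[[42,9],[45,0]]
[[21,15],[23,0],[42,9],[45,0]]
[[21,15],[23,0],[42,9],[45,0]]
[[13,12],[18,0],[21,15],[23,0],[42,9],[45,0]]
[[13,12],[18,0],[21,15],[23,0],[35,10],[42,9],[45,0]]
[[13,12],[18,0],[21,15],[23,0],[33,2],[35,10],[42,9],[45,0]]
[[13,12],[18,0],[21,15],[23,0],[32,10],[42,9],[45,0]]
[[13,12],[18,0],[21,15],[23,0],[31,7],[32,10],[42,9],[45,7],[46,0]]
[[2,15],[4,0],[13,12],[18,0],[21,15],[23,0],[31,7],[32,10],[42,9],[45,7],[46,0]]
[[2,15],[4,0],[13,12],[18,0],[21,15],[23,0],[24,7],[32,10],[42,9],[45,7],[46,0]]
[[2,15],[4,0],[13,12],[18,0],[21,15],[23,0],[24,7],[32,10],[42,9],[45,7],[46,0]]
[[2,15],[4,0],[13,12],[18,0],[21,15],[23,0],[24,7],[32,10],[42,9],[45,8],[47,0]]
[[2,15],[4,0],[13,12],[18,0],[21,15],[23,0],[24,7],[32,10],[42,9],[45,8],[47,0]]
[[2,15],[4,0],[13,12],[18,0],[21,15],[23,0],[24,7],[32,10],[42,9],[45,8],[46,10],[50,0]]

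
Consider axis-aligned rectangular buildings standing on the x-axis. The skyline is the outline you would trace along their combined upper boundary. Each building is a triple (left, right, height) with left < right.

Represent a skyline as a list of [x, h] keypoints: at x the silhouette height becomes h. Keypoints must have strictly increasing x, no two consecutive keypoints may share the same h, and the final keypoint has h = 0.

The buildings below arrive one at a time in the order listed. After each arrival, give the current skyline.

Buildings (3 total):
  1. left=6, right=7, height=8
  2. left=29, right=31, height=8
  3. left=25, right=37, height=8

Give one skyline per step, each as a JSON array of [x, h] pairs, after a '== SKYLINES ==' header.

== SKYLINES ==
[[6,8],[7,0]]
[[6,8],[7,0],[29,8],[31,0]]
[[6,8],[7,0],[25,8],[37,0]]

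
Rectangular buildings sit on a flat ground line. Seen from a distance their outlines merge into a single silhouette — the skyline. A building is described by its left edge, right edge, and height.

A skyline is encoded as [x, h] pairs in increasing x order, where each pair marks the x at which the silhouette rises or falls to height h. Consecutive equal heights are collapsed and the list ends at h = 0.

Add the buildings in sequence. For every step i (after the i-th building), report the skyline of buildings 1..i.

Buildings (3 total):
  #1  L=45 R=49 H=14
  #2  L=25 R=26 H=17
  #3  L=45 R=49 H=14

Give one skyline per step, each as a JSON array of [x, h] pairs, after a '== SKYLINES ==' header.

== SKYLINES ==
[[45,14],[49,0]]
[[25,17],[26,0],[45,14],[49,0]]
[[25,17],[26,0],[45,14],[49,0]]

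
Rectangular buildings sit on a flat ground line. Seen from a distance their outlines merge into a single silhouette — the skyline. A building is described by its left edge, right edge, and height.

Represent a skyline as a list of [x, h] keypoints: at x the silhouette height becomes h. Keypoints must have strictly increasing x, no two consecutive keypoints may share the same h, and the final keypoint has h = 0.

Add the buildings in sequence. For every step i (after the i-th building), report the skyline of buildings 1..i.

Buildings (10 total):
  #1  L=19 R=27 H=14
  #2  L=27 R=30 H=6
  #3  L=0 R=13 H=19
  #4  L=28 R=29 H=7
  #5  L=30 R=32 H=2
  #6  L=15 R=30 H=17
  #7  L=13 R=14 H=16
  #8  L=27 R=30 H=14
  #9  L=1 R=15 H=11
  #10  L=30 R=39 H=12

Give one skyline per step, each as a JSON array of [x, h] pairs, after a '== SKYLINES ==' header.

== SKYLINES ==
[[19,14],[27,0]]
[[19,14],[27,6],[30,0]]
[[0,19],[13,0],[19,14],[27,6],[30,0]]
[[0,19],[13,0],[19,14],[27,6],[28,7],[29,6],[30,0]]
[[0,19],[13,0],[19,14],[27,6],[28,7],[29,6],[30,2],[32,0]]
[[0,19],[13,0],[15,17],[30,2],[32,0]]
[[0,19],[13,16],[14,0],[15,17],[30,2],[32,0]]
[[0,19],[13,16],[14,0],[15,17],[30,2],[32,0]]
[[0,19],[13,16],[14,11],[15,17],[30,2],[32,0]]
[[0,19],[13,16],[14,11],[15,17],[30,12],[39,0]]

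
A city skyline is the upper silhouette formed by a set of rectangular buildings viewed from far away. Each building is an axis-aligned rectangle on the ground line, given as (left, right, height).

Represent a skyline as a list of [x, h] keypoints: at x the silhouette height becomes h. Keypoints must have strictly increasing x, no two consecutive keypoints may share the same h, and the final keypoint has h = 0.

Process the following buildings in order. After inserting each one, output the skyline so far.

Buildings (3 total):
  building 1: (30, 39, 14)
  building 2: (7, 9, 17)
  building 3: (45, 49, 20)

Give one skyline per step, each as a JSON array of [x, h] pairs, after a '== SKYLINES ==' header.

== SKYLINES ==
[[30,14],[39,0]]
[[7,17],[9,0],[30,14],[39,0]]
[[7,17],[9,0],[30,14],[39,0],[45,20],[49,0]]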